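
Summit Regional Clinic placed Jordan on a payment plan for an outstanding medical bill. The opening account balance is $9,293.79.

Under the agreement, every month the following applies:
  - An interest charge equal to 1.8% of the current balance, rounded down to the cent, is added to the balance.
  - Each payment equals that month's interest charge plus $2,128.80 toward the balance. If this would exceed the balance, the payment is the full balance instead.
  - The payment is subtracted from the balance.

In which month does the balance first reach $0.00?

Month 1: opening $9,293.79; interest $167.28 → $9,461.07; payment $2,296.08; balance $7,164.99
Month 2: opening $7,164.99; interest $128.96 → $7,293.95; payment $2,257.76; balance $5,036.19
Month 3: opening $5,036.19; interest $90.65 → $5,126.84; payment $2,219.45; balance $2,907.39
Month 4: opening $2,907.39; interest $52.33 → $2,959.72; payment $2,181.13; balance $778.59
Month 5: opening $778.59; interest $14.01 → $792.60; payment $792.60; balance $0.00
Balance reaches $0.00 in month 5.

5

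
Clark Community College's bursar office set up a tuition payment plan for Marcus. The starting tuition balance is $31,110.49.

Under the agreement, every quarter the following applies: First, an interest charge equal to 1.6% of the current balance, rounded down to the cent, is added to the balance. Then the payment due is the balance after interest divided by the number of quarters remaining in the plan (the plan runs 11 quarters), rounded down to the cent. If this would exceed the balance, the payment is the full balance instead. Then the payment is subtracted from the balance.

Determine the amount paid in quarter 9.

$3,262.54

Quarter 1: $31,110.49 +$497.76 interest = $31,608.25; pay $2,873.47 → $28,734.78
Quarter 2: $28,734.78 +$459.75 interest = $29,194.53; pay $2,919.45 → $26,275.08
Quarter 3: $26,275.08 +$420.40 interest = $26,695.48; pay $2,966.16 → $23,729.32
Quarter 4: $23,729.32 +$379.66 interest = $24,108.98; pay $3,013.62 → $21,095.36
Quarter 5: $21,095.36 +$337.52 interest = $21,432.88; pay $3,061.84 → $18,371.04
Quarter 6: $18,371.04 +$293.93 interest = $18,664.97; pay $3,110.82 → $15,554.15
Quarter 7: $15,554.15 +$248.86 interest = $15,803.01; pay $3,160.60 → $12,642.41
Quarter 8: $12,642.41 +$202.27 interest = $12,844.68; pay $3,211.17 → $9,633.51
Quarter 9: $9,633.51 +$154.13 interest = $9,787.64; pay $3,262.54 → $6,525.10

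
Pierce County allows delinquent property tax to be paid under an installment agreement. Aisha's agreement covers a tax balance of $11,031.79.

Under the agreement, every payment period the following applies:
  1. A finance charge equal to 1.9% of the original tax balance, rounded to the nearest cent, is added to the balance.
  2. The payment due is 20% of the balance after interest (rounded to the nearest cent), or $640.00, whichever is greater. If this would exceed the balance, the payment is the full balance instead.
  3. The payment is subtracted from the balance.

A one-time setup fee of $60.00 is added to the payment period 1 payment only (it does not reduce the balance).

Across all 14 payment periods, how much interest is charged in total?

$2,934.40

# | Opening | Interest | Payment | Fee | End bal
1 | $11,031.79 | $209.60 | $2,248.28 | $60.00 | $8,993.11
2 | $8,993.11 | $209.60 | $1,840.54 | — | $7,362.17
3 | $7,362.17 | $209.60 | $1,514.35 | — | $6,057.42
4 | $6,057.42 | $209.60 | $1,253.40 | — | $5,013.62
5 | $5,013.62 | $209.60 | $1,044.64 | — | $4,178.58
6 | $4,178.58 | $209.60 | $877.64 | — | $3,510.54
7 | $3,510.54 | $209.60 | $744.03 | — | $2,976.11
8 | $2,976.11 | $209.60 | $640.00 | — | $2,545.71
9 | $2,545.71 | $209.60 | $640.00 | — | $2,115.31
10 | $2,115.31 | $209.60 | $640.00 | — | $1,684.91
11 | $1,684.91 | $209.60 | $640.00 | — | $1,254.51
12 | $1,254.51 | $209.60 | $640.00 | — | $824.11
13 | $824.11 | $209.60 | $640.00 | — | $393.71
14 | $393.71 | $209.60 | $603.31 | — | $0.00
Total interest: $209.60 + $209.60 + $209.60 + $209.60 + $209.60 + $209.60 + $209.60 + $209.60 + $209.60 + $209.60 + $209.60 + $209.60 + $209.60 + $209.60 = $2,934.40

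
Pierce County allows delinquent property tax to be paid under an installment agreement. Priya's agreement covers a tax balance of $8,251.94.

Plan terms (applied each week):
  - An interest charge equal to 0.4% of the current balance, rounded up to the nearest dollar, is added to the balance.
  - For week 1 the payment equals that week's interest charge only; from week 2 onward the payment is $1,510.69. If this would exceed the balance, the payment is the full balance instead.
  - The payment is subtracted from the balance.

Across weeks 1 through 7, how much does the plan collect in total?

Week 1: opening $8,251.94; interest $34.00 → $8,285.94; payment $34.00; balance $8,251.94
Week 2: opening $8,251.94; interest $34.00 → $8,285.94; payment $1,510.69; balance $6,775.25
Week 3: opening $6,775.25; interest $28.00 → $6,803.25; payment $1,510.69; balance $5,292.56
Week 4: opening $5,292.56; interest $22.00 → $5,314.56; payment $1,510.69; balance $3,803.87
Week 5: opening $3,803.87; interest $16.00 → $3,819.87; payment $1,510.69; balance $2,309.18
Week 6: opening $2,309.18; interest $10.00 → $2,319.18; payment $1,510.69; balance $808.49
Week 7: opening $808.49; interest $4.00 → $812.49; payment $812.49; balance $0.00
Total paid: $8,399.94

$8,399.94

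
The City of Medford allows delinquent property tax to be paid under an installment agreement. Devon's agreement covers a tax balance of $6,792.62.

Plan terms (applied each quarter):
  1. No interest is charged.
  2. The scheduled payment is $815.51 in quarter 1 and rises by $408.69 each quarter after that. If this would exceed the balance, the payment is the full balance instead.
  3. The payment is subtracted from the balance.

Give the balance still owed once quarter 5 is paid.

$0.00

# | Opening | Payment | End bal
1 | $6,792.62 | $815.51 | $5,977.11
2 | $5,977.11 | $1,224.20 | $4,752.91
3 | $4,752.91 | $1,632.89 | $3,120.02
4 | $3,120.02 | $2,041.58 | $1,078.44
5 | $1,078.44 | $1,078.44 | $0.00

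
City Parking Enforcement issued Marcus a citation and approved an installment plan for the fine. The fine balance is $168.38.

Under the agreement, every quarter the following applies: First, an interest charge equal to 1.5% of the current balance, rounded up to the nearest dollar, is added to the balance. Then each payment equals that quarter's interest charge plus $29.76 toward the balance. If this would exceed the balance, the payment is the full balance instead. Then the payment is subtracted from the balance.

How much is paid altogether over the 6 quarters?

Quarter 1: opening $168.38; interest $3.00 → $171.38; payment $32.76; balance $138.62
Quarter 2: opening $138.62; interest $3.00 → $141.62; payment $32.76; balance $108.86
Quarter 3: opening $108.86; interest $2.00 → $110.86; payment $31.76; balance $79.10
Quarter 4: opening $79.10; interest $2.00 → $81.10; payment $31.76; balance $49.34
Quarter 5: opening $49.34; interest $1.00 → $50.34; payment $30.76; balance $19.58
Quarter 6: opening $19.58; interest $1.00 → $20.58; payment $20.58; balance $0.00
Total paid: $180.38

$180.38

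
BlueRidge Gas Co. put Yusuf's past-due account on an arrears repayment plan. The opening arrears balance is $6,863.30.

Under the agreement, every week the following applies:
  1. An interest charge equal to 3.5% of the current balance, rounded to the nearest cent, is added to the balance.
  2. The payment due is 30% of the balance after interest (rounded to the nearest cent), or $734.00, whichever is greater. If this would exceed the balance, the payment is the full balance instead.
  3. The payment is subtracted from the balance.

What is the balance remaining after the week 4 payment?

$1,890.98

Week 1: opening $6,863.30; interest $240.22 → $7,103.52; payment $2,131.06; balance $4,972.46
Week 2: opening $4,972.46; interest $174.04 → $5,146.50; payment $1,543.95; balance $3,602.55
Week 3: opening $3,602.55; interest $126.09 → $3,728.64; payment $1,118.59; balance $2,610.05
Week 4: opening $2,610.05; interest $91.35 → $2,701.40; payment $810.42; balance $1,890.98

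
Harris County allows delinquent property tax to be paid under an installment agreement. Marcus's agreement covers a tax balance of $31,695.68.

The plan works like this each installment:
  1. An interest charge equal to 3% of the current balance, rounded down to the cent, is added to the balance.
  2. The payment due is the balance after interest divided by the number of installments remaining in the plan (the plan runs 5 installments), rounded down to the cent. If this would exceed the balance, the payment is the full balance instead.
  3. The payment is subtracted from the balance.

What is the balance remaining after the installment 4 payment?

$7,134.75

Installment 1: $31,695.68 +$950.87 interest = $32,646.55; pay $6,529.31 → $26,117.24
Installment 2: $26,117.24 +$783.51 interest = $26,900.75; pay $6,725.18 → $20,175.57
Installment 3: $20,175.57 +$605.26 interest = $20,780.83; pay $6,926.94 → $13,853.89
Installment 4: $13,853.89 +$415.61 interest = $14,269.50; pay $7,134.75 → $7,134.75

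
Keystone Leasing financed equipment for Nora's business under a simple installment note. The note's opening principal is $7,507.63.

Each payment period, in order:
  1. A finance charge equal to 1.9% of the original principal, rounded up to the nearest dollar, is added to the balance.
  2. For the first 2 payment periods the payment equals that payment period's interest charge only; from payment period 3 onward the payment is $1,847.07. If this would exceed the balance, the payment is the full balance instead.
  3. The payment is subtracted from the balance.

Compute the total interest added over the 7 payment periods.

Payment period 1: opening $7,507.63; interest $143.00 → $7,650.63; payment $143.00; balance $7,507.63
Payment period 2: opening $7,507.63; interest $143.00 → $7,650.63; payment $143.00; balance $7,507.63
Payment period 3: opening $7,507.63; interest $143.00 → $7,650.63; payment $1,847.07; balance $5,803.56
Payment period 4: opening $5,803.56; interest $143.00 → $5,946.56; payment $1,847.07; balance $4,099.49
Payment period 5: opening $4,099.49; interest $143.00 → $4,242.49; payment $1,847.07; balance $2,395.42
Payment period 6: opening $2,395.42; interest $143.00 → $2,538.42; payment $1,847.07; balance $691.35
Payment period 7: opening $691.35; interest $143.00 → $834.35; payment $834.35; balance $0.00
Total interest: $143.00 + $143.00 + $143.00 + $143.00 + $143.00 + $143.00 + $143.00 = $1,001.00

$1,001.00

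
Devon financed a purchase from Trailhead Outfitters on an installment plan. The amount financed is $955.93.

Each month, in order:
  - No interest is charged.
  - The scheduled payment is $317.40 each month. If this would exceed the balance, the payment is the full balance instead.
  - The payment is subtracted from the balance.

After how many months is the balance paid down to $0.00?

# | Opening | Payment | End bal
1 | $955.93 | $317.40 | $638.53
2 | $638.53 | $317.40 | $321.13
3 | $321.13 | $317.40 | $3.73
4 | $3.73 | $3.73 | $0.00
Balance reaches $0.00 in month 4.

4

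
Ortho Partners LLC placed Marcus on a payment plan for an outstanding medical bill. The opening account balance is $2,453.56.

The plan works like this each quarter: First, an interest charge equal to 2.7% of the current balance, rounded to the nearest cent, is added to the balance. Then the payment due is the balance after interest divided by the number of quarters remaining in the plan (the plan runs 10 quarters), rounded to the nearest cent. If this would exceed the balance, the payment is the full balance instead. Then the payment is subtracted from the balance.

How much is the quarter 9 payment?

# | Opening | Interest | Payment | End bal
1 | $2,453.56 | $66.25 | $251.98 | $2,267.83
2 | $2,267.83 | $61.23 | $258.78 | $2,070.28
3 | $2,070.28 | $55.90 | $265.77 | $1,860.41
4 | $1,860.41 | $50.23 | $272.95 | $1,637.69
5 | $1,637.69 | $44.22 | $280.32 | $1,401.59
6 | $1,401.59 | $37.84 | $287.89 | $1,151.54
7 | $1,151.54 | $31.09 | $295.66 | $886.97
8 | $886.97 | $23.95 | $303.64 | $607.28
9 | $607.28 | $16.40 | $311.84 | $311.84

$311.84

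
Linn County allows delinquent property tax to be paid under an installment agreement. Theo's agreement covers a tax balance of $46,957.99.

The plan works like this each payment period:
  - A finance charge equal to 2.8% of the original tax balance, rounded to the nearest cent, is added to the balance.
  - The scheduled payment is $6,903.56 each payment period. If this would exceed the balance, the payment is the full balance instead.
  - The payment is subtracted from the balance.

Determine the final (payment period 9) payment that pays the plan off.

$3,562.89

Payment period 1: $46,957.99 +$1,314.82 interest = $48,272.81; pay $6,903.56 → $41,369.25
Payment period 2: $41,369.25 +$1,314.82 interest = $42,684.07; pay $6,903.56 → $35,780.51
Payment period 3: $35,780.51 +$1,314.82 interest = $37,095.33; pay $6,903.56 → $30,191.77
Payment period 4: $30,191.77 +$1,314.82 interest = $31,506.59; pay $6,903.56 → $24,603.03
Payment period 5: $24,603.03 +$1,314.82 interest = $25,917.85; pay $6,903.56 → $19,014.29
Payment period 6: $19,014.29 +$1,314.82 interest = $20,329.11; pay $6,903.56 → $13,425.55
Payment period 7: $13,425.55 +$1,314.82 interest = $14,740.37; pay $6,903.56 → $7,836.81
Payment period 8: $7,836.81 +$1,314.82 interest = $9,151.63; pay $6,903.56 → $2,248.07
Payment period 9: $2,248.07 +$1,314.82 interest = $3,562.89; pay $3,562.89 → $0.00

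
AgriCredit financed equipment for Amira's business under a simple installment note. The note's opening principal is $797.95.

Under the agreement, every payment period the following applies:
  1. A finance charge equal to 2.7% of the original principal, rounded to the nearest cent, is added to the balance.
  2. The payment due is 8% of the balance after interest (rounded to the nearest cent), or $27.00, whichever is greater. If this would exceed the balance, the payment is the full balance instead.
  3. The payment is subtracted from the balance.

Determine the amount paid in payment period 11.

# | Opening | Interest | Payment | End bal
1 | $797.95 | $21.54 | $65.56 | $753.93
2 | $753.93 | $21.54 | $62.04 | $713.43
3 | $713.43 | $21.54 | $58.80 | $676.17
4 | $676.17 | $21.54 | $55.82 | $641.89
5 | $641.89 | $21.54 | $53.07 | $610.36
6 | $610.36 | $21.54 | $50.55 | $581.35
7 | $581.35 | $21.54 | $48.23 | $554.66
8 | $554.66 | $21.54 | $46.10 | $530.10
9 | $530.10 | $21.54 | $44.13 | $507.51
10 | $507.51 | $21.54 | $42.32 | $486.73
11 | $486.73 | $21.54 | $40.66 | $467.61

$40.66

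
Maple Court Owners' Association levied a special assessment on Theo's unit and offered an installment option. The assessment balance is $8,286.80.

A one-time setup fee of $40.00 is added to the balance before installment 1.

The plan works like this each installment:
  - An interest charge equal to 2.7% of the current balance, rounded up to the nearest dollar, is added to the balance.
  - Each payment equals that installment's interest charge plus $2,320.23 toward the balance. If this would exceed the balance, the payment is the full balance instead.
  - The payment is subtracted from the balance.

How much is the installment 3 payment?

$2,420.23

Installment 1: opening $8,326.80; interest $225.00 → $8,551.80; payment $2,545.23; balance $6,006.57
Installment 2: opening $6,006.57; interest $163.00 → $6,169.57; payment $2,483.23; balance $3,686.34
Installment 3: opening $3,686.34; interest $100.00 → $3,786.34; payment $2,420.23; balance $1,366.11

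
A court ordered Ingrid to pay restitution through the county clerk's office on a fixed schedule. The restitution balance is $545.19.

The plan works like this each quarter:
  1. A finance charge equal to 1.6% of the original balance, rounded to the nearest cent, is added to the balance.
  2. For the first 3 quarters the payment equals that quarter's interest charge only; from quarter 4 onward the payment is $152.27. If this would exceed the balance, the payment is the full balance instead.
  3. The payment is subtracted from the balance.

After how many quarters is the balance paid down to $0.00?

Quarter 1: opening $545.19; interest $8.72 → $553.91; payment $8.72; balance $545.19
Quarter 2: opening $545.19; interest $8.72 → $553.91; payment $8.72; balance $545.19
Quarter 3: opening $545.19; interest $8.72 → $553.91; payment $8.72; balance $545.19
Quarter 4: opening $545.19; interest $8.72 → $553.91; payment $152.27; balance $401.64
Quarter 5: opening $401.64; interest $8.72 → $410.36; payment $152.27; balance $258.09
Quarter 6: opening $258.09; interest $8.72 → $266.81; payment $152.27; balance $114.54
Quarter 7: opening $114.54; interest $8.72 → $123.26; payment $123.26; balance $0.00
Balance reaches $0.00 in quarter 7.

7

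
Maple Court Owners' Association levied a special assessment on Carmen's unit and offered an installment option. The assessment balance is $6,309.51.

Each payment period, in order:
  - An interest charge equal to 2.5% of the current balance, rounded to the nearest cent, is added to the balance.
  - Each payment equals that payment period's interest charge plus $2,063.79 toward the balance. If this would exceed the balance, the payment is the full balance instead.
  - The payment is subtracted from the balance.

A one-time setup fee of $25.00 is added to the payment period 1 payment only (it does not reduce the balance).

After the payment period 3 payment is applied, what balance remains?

# | Opening | Interest | Payment | Fee | End bal
1 | $6,309.51 | $157.74 | $2,221.53 | $25.00 | $4,245.72
2 | $4,245.72 | $106.14 | $2,169.93 | — | $2,181.93
3 | $2,181.93 | $54.55 | $2,118.34 | — | $118.14

$118.14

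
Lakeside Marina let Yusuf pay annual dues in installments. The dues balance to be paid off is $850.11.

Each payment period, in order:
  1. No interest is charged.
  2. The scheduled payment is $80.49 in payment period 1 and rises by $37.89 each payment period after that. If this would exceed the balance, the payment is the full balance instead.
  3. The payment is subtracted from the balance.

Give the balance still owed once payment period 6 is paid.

$0.00

# | Opening | Payment | End bal
1 | $850.11 | $80.49 | $769.62
2 | $769.62 | $118.38 | $651.24
3 | $651.24 | $156.27 | $494.97
4 | $494.97 | $194.16 | $300.81
5 | $300.81 | $232.05 | $68.76
6 | $68.76 | $68.76 | $0.00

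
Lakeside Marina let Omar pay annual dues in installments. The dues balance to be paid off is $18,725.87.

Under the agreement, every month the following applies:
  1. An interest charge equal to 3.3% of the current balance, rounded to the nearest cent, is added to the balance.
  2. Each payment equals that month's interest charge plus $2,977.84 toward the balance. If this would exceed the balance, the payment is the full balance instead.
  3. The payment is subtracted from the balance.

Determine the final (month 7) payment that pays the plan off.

Month 1: opening $18,725.87; interest $617.95 → $19,343.82; payment $3,595.79; balance $15,748.03
Month 2: opening $15,748.03; interest $519.68 → $16,267.71; payment $3,497.52; balance $12,770.19
Month 3: opening $12,770.19; interest $421.42 → $13,191.61; payment $3,399.26; balance $9,792.35
Month 4: opening $9,792.35; interest $323.15 → $10,115.50; payment $3,300.99; balance $6,814.51
Month 5: opening $6,814.51; interest $224.88 → $7,039.39; payment $3,202.72; balance $3,836.67
Month 6: opening $3,836.67; interest $126.61 → $3,963.28; payment $3,104.45; balance $858.83
Month 7: opening $858.83; interest $28.34 → $887.17; payment $887.17; balance $0.00

$887.17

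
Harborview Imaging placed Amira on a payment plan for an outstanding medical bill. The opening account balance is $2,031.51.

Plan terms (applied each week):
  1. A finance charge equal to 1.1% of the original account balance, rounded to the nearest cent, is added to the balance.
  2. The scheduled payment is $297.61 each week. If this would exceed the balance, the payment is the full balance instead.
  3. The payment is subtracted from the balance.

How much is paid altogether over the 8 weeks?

$2,210.31

Week 1: opening $2,031.51; interest $22.35 → $2,053.86; payment $297.61; balance $1,756.25
Week 2: opening $1,756.25; interest $22.35 → $1,778.60; payment $297.61; balance $1,480.99
Week 3: opening $1,480.99; interest $22.35 → $1,503.34; payment $297.61; balance $1,205.73
Week 4: opening $1,205.73; interest $22.35 → $1,228.08; payment $297.61; balance $930.47
Week 5: opening $930.47; interest $22.35 → $952.82; payment $297.61; balance $655.21
Week 6: opening $655.21; interest $22.35 → $677.56; payment $297.61; balance $379.95
Week 7: opening $379.95; interest $22.35 → $402.30; payment $297.61; balance $104.69
Week 8: opening $104.69; interest $22.35 → $127.04; payment $127.04; balance $0.00
Total paid: $2,210.31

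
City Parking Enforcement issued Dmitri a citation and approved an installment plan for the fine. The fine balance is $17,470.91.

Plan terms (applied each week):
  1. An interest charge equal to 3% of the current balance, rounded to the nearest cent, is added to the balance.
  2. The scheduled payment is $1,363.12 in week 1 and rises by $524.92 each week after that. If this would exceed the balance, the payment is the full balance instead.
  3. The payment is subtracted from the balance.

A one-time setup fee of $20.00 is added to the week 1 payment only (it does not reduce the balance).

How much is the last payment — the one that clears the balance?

# | Opening | Interest | Payment | Fee | End bal
1 | $17,470.91 | $524.13 | $1,363.12 | $20.00 | $16,631.92
2 | $16,631.92 | $498.96 | $1,888.04 | — | $15,242.84
3 | $15,242.84 | $457.29 | $2,412.96 | — | $13,287.17
4 | $13,287.17 | $398.62 | $2,937.88 | — | $10,747.91
5 | $10,747.91 | $322.44 | $3,462.80 | — | $7,607.55
6 | $7,607.55 | $228.23 | $3,987.72 | — | $3,848.06
7 | $3,848.06 | $115.44 | $3,963.50 | — | $0.00

$3,963.50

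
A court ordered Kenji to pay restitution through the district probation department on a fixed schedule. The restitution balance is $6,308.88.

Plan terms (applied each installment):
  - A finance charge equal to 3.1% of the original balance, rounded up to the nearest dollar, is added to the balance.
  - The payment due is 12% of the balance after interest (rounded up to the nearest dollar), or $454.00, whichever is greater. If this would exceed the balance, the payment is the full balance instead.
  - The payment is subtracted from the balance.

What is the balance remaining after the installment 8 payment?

# | Opening | Interest | Payment | End bal
1 | $6,308.88 | $196.00 | $781.00 | $5,723.88
2 | $5,723.88 | $196.00 | $711.00 | $5,208.88
3 | $5,208.88 | $196.00 | $649.00 | $4,755.88
4 | $4,755.88 | $196.00 | $595.00 | $4,356.88
5 | $4,356.88 | $196.00 | $547.00 | $4,005.88
6 | $4,005.88 | $196.00 | $505.00 | $3,696.88
7 | $3,696.88 | $196.00 | $468.00 | $3,424.88
8 | $3,424.88 | $196.00 | $454.00 | $3,166.88

$3,166.88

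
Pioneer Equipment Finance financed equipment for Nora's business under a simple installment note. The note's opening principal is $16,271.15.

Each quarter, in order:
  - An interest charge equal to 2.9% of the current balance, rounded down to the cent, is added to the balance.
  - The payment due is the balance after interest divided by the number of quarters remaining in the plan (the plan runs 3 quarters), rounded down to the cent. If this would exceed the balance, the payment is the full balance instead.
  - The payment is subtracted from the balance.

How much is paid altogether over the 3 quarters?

$17,233.24

# | Opening | Interest | Payment | End bal
1 | $16,271.15 | $471.86 | $5,581.00 | $11,162.01
2 | $11,162.01 | $323.69 | $5,742.85 | $5,742.85
3 | $5,742.85 | $166.54 | $5,909.39 | $0.00
Total paid: $17,233.24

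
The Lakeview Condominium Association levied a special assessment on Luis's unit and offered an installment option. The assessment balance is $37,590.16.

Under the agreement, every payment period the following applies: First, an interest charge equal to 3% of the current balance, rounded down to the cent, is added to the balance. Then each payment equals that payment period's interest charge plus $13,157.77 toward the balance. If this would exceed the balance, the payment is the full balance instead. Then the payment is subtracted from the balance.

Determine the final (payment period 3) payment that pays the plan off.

$11,612.85

Payment period 1: opening $37,590.16; interest $1,127.70 → $38,717.86; payment $14,285.47; balance $24,432.39
Payment period 2: opening $24,432.39; interest $732.97 → $25,165.36; payment $13,890.74; balance $11,274.62
Payment period 3: opening $11,274.62; interest $338.23 → $11,612.85; payment $11,612.85; balance $0.00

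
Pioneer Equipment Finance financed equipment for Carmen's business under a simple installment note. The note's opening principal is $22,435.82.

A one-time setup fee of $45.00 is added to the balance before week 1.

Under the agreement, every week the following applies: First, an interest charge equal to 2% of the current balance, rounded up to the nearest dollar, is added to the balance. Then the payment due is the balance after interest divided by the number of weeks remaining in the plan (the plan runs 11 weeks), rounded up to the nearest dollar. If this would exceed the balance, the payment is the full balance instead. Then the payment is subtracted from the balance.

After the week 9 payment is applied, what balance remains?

Week 1: opening $22,480.82; interest $450.00 → $22,930.82; payment $2,085.00; balance $20,845.82
Week 2: opening $20,845.82; interest $417.00 → $21,262.82; payment $2,127.00; balance $19,135.82
Week 3: opening $19,135.82; interest $383.00 → $19,518.82; payment $2,169.00; balance $17,349.82
Week 4: opening $17,349.82; interest $347.00 → $17,696.82; payment $2,213.00; balance $15,483.82
Week 5: opening $15,483.82; interest $310.00 → $15,793.82; payment $2,257.00; balance $13,536.82
Week 6: opening $13,536.82; interest $271.00 → $13,807.82; payment $2,302.00; balance $11,505.82
Week 7: opening $11,505.82; interest $231.00 → $11,736.82; payment $2,348.00; balance $9,388.82
Week 8: opening $9,388.82; interest $188.00 → $9,576.82; payment $2,395.00; balance $7,181.82
Week 9: opening $7,181.82; interest $144.00 → $7,325.82; payment $2,442.00; balance $4,883.82

$4,883.82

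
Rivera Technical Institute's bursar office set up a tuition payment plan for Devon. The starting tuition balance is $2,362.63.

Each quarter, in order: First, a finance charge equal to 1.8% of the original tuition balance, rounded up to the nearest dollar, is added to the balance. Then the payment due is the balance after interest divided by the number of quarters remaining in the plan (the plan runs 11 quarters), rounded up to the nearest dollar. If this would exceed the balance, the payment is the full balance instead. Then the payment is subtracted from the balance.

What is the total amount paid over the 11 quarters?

$2,835.63

Quarter 1: $2,362.63 +$43.00 interest = $2,405.63; pay $219.00 → $2,186.63
Quarter 2: $2,186.63 +$43.00 interest = $2,229.63; pay $223.00 → $2,006.63
Quarter 3: $2,006.63 +$43.00 interest = $2,049.63; pay $228.00 → $1,821.63
Quarter 4: $1,821.63 +$43.00 interest = $1,864.63; pay $234.00 → $1,630.63
Quarter 5: $1,630.63 +$43.00 interest = $1,673.63; pay $240.00 → $1,433.63
Quarter 6: $1,433.63 +$43.00 interest = $1,476.63; pay $247.00 → $1,229.63
Quarter 7: $1,229.63 +$43.00 interest = $1,272.63; pay $255.00 → $1,017.63
Quarter 8: $1,017.63 +$43.00 interest = $1,060.63; pay $266.00 → $794.63
Quarter 9: $794.63 +$43.00 interest = $837.63; pay $280.00 → $557.63
Quarter 10: $557.63 +$43.00 interest = $600.63; pay $301.00 → $299.63
Quarter 11: $299.63 +$43.00 interest = $342.63; pay $342.63 → $0.00
Total paid: $2,835.63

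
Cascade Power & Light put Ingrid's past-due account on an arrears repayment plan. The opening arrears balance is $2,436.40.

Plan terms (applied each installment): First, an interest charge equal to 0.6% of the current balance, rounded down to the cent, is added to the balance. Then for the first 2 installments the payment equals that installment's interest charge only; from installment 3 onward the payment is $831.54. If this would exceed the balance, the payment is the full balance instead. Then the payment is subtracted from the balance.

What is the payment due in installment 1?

$14.61

Installment 1: $2,436.40 +$14.61 interest = $2,451.01; pay $14.61 → $2,436.40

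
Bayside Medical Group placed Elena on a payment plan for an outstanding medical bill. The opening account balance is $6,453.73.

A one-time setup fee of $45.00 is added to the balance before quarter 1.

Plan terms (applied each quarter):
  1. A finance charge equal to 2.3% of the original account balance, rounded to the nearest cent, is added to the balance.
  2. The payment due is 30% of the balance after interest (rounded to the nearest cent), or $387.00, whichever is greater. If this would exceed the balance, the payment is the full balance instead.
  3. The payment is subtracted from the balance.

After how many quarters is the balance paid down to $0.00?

11

Quarter 1: opening $6,498.73; interest $148.44 → $6,647.17; payment $1,994.15; balance $4,653.02
Quarter 2: opening $4,653.02; interest $148.44 → $4,801.46; payment $1,440.44; balance $3,361.02
Quarter 3: opening $3,361.02; interest $148.44 → $3,509.46; payment $1,052.84; balance $2,456.62
Quarter 4: opening $2,456.62; interest $148.44 → $2,605.06; payment $781.52; balance $1,823.54
Quarter 5: opening $1,823.54; interest $148.44 → $1,971.98; payment $591.59; balance $1,380.39
Quarter 6: opening $1,380.39; interest $148.44 → $1,528.83; payment $458.65; balance $1,070.18
Quarter 7: opening $1,070.18; interest $148.44 → $1,218.62; payment $387.00; balance $831.62
Quarter 8: opening $831.62; interest $148.44 → $980.06; payment $387.00; balance $593.06
Quarter 9: opening $593.06; interest $148.44 → $741.50; payment $387.00; balance $354.50
Quarter 10: opening $354.50; interest $148.44 → $502.94; payment $387.00; balance $115.94
Quarter 11: opening $115.94; interest $148.44 → $264.38; payment $264.38; balance $0.00
Balance reaches $0.00 in quarter 11.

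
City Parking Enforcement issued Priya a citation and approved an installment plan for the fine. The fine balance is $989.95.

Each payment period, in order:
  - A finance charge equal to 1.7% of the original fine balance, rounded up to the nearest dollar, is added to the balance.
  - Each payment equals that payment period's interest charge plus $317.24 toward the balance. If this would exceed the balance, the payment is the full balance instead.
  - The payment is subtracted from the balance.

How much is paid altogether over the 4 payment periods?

Payment period 1: $989.95 +$17.00 interest = $1,006.95; pay $334.24 → $672.71
Payment period 2: $672.71 +$17.00 interest = $689.71; pay $334.24 → $355.47
Payment period 3: $355.47 +$17.00 interest = $372.47; pay $334.24 → $38.23
Payment period 4: $38.23 +$17.00 interest = $55.23; pay $55.23 → $0.00
Total paid: $1,057.95

$1,057.95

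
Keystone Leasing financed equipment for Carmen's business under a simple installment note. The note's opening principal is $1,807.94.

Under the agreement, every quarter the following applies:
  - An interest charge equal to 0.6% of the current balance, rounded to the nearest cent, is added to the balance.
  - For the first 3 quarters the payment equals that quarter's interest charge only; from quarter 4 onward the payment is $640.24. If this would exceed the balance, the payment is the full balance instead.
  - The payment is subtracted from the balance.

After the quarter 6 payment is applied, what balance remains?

$0.00

Quarter 1: opening $1,807.94; interest $10.85 → $1,818.79; payment $10.85; balance $1,807.94
Quarter 2: opening $1,807.94; interest $10.85 → $1,818.79; payment $10.85; balance $1,807.94
Quarter 3: opening $1,807.94; interest $10.85 → $1,818.79; payment $10.85; balance $1,807.94
Quarter 4: opening $1,807.94; interest $10.85 → $1,818.79; payment $640.24; balance $1,178.55
Quarter 5: opening $1,178.55; interest $7.07 → $1,185.62; payment $640.24; balance $545.38
Quarter 6: opening $545.38; interest $3.27 → $548.65; payment $548.65; balance $0.00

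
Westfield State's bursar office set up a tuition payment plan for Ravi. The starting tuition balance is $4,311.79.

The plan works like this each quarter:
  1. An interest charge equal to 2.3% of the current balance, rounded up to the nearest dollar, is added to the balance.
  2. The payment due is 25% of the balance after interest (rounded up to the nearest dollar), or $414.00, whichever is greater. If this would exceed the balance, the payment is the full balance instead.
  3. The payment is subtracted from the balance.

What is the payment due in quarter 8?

$337.79

Quarter 1: $4,311.79 +$100.00 interest = $4,411.79; pay $1,103.00 → $3,308.79
Quarter 2: $3,308.79 +$77.00 interest = $3,385.79; pay $847.00 → $2,538.79
Quarter 3: $2,538.79 +$59.00 interest = $2,597.79; pay $650.00 → $1,947.79
Quarter 4: $1,947.79 +$45.00 interest = $1,992.79; pay $499.00 → $1,493.79
Quarter 5: $1,493.79 +$35.00 interest = $1,528.79; pay $414.00 → $1,114.79
Quarter 6: $1,114.79 +$26.00 interest = $1,140.79; pay $414.00 → $726.79
Quarter 7: $726.79 +$17.00 interest = $743.79; pay $414.00 → $329.79
Quarter 8: $329.79 +$8.00 interest = $337.79; pay $337.79 → $0.00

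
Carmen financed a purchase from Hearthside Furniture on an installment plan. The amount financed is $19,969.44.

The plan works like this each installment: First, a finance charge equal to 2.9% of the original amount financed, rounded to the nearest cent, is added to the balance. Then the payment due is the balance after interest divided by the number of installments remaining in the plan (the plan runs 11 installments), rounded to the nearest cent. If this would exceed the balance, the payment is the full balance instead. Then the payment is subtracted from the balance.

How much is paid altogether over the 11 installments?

$26,339.65

# | Opening | Interest | Payment | End bal
1 | $19,969.44 | $579.11 | $1,868.05 | $18,680.50
2 | $18,680.50 | $579.11 | $1,925.96 | $17,333.65
3 | $17,333.65 | $579.11 | $1,990.31 | $15,922.45
4 | $15,922.45 | $579.11 | $2,062.70 | $14,438.86
5 | $14,438.86 | $579.11 | $2,145.42 | $12,872.55
6 | $12,872.55 | $579.11 | $2,241.94 | $11,209.72
7 | $11,209.72 | $579.11 | $2,357.77 | $9,431.06
8 | $9,431.06 | $579.11 | $2,502.54 | $7,507.63
9 | $7,507.63 | $579.11 | $2,695.58 | $5,391.16
10 | $5,391.16 | $579.11 | $2,985.14 | $2,985.13
11 | $2,985.13 | $579.11 | $3,564.24 | $0.00
Total paid: $26,339.65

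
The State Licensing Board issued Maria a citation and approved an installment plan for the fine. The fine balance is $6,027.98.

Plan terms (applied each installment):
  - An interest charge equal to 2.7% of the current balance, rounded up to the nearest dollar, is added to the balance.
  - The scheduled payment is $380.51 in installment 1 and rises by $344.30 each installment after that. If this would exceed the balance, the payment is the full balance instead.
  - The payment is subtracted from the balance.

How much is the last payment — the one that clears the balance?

$1,380.43

# | Opening | Interest | Payment | End bal
1 | $6,027.98 | $163.00 | $380.51 | $5,810.47
2 | $5,810.47 | $157.00 | $724.81 | $5,242.66
3 | $5,242.66 | $142.00 | $1,069.11 | $4,315.55
4 | $4,315.55 | $117.00 | $1,413.41 | $3,019.14
5 | $3,019.14 | $82.00 | $1,757.71 | $1,343.43
6 | $1,343.43 | $37.00 | $1,380.43 | $0.00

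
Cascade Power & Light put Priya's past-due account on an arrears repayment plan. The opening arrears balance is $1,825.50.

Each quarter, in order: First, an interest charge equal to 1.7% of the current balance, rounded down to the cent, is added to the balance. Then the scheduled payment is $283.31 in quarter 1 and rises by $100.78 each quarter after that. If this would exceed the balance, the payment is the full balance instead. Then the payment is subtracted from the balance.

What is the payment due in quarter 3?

$484.87

Quarter 1: $1,825.50 +$31.03 interest = $1,856.53; pay $283.31 → $1,573.22
Quarter 2: $1,573.22 +$26.74 interest = $1,599.96; pay $384.09 → $1,215.87
Quarter 3: $1,215.87 +$20.66 interest = $1,236.53; pay $484.87 → $751.66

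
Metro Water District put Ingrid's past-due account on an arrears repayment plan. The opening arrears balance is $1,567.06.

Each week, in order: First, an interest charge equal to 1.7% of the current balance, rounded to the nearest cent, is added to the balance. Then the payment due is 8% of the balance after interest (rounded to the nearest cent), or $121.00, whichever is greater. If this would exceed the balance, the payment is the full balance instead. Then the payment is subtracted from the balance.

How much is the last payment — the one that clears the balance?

$82.93

Week 1: $1,567.06 +$26.64 interest = $1,593.70; pay $127.50 → $1,466.20
Week 2: $1,466.20 +$24.93 interest = $1,491.13; pay $121.00 → $1,370.13
Week 3: $1,370.13 +$23.29 interest = $1,393.42; pay $121.00 → $1,272.42
Week 4: $1,272.42 +$21.63 interest = $1,294.05; pay $121.00 → $1,173.05
Week 5: $1,173.05 +$19.94 interest = $1,192.99; pay $121.00 → $1,071.99
Week 6: $1,071.99 +$18.22 interest = $1,090.21; pay $121.00 → $969.21
Week 7: $969.21 +$16.48 interest = $985.69; pay $121.00 → $864.69
Week 8: $864.69 +$14.70 interest = $879.39; pay $121.00 → $758.39
Week 9: $758.39 +$12.89 interest = $771.28; pay $121.00 → $650.28
Week 10: $650.28 +$11.05 interest = $661.33; pay $121.00 → $540.33
Week 11: $540.33 +$9.19 interest = $549.52; pay $121.00 → $428.52
Week 12: $428.52 +$7.28 interest = $435.80; pay $121.00 → $314.80
Week 13: $314.80 +$5.35 interest = $320.15; pay $121.00 → $199.15
Week 14: $199.15 +$3.39 interest = $202.54; pay $121.00 → $81.54
Week 15: $81.54 +$1.39 interest = $82.93; pay $82.93 → $0.00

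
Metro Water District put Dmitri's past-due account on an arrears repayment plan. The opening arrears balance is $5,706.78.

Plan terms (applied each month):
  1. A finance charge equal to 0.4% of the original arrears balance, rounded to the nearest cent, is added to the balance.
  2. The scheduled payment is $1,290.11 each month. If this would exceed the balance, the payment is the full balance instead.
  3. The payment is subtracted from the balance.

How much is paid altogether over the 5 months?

$5,820.93

# | Opening | Interest | Payment | End bal
1 | $5,706.78 | $22.83 | $1,290.11 | $4,439.50
2 | $4,439.50 | $22.83 | $1,290.11 | $3,172.22
3 | $3,172.22 | $22.83 | $1,290.11 | $1,904.94
4 | $1,904.94 | $22.83 | $1,290.11 | $637.66
5 | $637.66 | $22.83 | $660.49 | $0.00
Total paid: $5,820.93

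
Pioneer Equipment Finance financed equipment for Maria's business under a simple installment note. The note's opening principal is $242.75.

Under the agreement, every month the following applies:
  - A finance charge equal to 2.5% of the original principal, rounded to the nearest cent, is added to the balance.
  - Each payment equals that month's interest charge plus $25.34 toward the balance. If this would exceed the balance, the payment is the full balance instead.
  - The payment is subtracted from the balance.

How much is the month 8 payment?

$31.41

Month 1: $242.75 +$6.07 interest = $248.82; pay $31.41 → $217.41
Month 2: $217.41 +$6.07 interest = $223.48; pay $31.41 → $192.07
Month 3: $192.07 +$6.07 interest = $198.14; pay $31.41 → $166.73
Month 4: $166.73 +$6.07 interest = $172.80; pay $31.41 → $141.39
Month 5: $141.39 +$6.07 interest = $147.46; pay $31.41 → $116.05
Month 6: $116.05 +$6.07 interest = $122.12; pay $31.41 → $90.71
Month 7: $90.71 +$6.07 interest = $96.78; pay $31.41 → $65.37
Month 8: $65.37 +$6.07 interest = $71.44; pay $31.41 → $40.03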